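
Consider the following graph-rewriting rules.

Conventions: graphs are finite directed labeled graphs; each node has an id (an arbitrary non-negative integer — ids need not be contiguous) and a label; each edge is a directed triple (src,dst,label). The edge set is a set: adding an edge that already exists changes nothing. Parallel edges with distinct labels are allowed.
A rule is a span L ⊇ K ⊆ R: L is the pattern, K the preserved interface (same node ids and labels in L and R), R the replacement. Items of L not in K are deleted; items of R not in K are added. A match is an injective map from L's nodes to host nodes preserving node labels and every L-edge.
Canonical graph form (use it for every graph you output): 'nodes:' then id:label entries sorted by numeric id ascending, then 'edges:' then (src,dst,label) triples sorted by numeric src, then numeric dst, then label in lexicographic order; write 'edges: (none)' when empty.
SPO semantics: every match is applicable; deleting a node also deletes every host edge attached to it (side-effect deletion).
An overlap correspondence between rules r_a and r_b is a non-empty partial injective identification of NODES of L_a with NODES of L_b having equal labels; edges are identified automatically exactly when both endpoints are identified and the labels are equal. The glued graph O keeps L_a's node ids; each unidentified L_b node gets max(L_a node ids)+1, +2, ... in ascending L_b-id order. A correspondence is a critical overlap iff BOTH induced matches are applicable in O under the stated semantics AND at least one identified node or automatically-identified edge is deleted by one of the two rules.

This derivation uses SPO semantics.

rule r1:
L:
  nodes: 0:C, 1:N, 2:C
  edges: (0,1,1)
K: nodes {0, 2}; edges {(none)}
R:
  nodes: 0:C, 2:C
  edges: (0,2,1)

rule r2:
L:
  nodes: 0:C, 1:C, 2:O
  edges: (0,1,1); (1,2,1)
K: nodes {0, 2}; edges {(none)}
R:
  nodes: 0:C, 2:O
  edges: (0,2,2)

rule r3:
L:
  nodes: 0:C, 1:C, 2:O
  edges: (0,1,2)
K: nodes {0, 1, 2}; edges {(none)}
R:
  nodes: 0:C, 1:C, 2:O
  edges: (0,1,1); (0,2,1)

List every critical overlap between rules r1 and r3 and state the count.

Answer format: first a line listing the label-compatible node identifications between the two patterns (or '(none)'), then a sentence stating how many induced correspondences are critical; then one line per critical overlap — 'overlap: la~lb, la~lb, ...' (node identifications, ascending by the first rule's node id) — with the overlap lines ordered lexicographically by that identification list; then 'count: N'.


label-compatible node identifications between L(r1) and L(r3): 0~0, 0~1, 2~0, 2~1
0 of the induced correspondences are critical overlaps of r1 and r3.
count: 0


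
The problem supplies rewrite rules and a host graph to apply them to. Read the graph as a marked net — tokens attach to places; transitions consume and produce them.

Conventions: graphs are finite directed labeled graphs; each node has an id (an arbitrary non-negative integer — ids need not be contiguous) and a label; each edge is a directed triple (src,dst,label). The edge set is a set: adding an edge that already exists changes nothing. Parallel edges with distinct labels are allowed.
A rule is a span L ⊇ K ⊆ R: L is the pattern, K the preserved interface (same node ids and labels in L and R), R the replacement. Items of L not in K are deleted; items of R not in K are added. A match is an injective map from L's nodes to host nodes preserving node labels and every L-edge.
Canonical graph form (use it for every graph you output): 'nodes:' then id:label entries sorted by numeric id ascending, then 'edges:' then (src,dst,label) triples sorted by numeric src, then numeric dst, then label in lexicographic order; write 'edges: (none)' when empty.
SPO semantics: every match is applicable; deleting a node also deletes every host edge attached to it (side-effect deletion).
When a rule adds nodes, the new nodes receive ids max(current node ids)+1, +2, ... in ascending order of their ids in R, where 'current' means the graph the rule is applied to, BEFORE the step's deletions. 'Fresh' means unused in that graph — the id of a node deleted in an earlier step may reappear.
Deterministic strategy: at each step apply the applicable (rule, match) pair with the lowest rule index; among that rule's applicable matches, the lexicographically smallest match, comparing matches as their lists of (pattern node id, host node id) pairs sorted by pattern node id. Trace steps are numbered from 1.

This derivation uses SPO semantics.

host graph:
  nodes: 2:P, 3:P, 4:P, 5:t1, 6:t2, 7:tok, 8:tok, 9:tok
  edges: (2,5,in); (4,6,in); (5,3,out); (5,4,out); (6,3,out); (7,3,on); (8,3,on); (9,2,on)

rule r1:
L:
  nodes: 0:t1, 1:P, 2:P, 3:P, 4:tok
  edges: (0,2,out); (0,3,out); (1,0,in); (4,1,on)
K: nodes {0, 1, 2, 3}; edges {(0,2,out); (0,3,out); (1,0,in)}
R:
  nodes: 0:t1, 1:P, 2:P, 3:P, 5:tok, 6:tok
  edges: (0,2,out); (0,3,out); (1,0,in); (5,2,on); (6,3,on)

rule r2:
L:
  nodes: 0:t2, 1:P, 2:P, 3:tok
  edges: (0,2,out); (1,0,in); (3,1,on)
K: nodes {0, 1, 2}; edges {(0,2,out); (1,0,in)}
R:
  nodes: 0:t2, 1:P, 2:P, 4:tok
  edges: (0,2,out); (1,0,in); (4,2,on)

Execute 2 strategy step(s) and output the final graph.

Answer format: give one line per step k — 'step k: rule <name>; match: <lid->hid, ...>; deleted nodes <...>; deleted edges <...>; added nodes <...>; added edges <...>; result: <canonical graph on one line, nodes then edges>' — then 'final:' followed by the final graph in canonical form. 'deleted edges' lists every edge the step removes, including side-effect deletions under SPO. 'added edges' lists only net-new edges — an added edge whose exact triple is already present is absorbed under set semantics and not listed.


step 1: rule r1; match: 0->5, 1->2, 2->3, 3->4, 4->9; deleted nodes 9; deleted edges (9,2,on); added nodes 10, 11; added edges (10,3,on); (11,4,on); result: nodes: 2:P, 3:P, 4:P, 5:t1, 6:t2, 7:tok, 8:tok, 10:tok, 11:tok edges: (2,5,in); (4,6,in); (5,3,out); (5,4,out); (6,3,out); (7,3,on); (8,3,on); (10,3,on); (11,4,on)
step 2: rule r2; match: 0->6, 1->4, 2->3, 3->11; deleted nodes 11; deleted edges (11,4,on); added nodes 12; added edges (12,3,on); result: nodes: 2:P, 3:P, 4:P, 5:t1, 6:t2, 7:tok, 8:tok, 10:tok, 12:tok edges: (2,5,in); (4,6,in); (5,3,out); (5,4,out); (6,3,out); (7,3,on); (8,3,on); (10,3,on); (12,3,on)
final:
nodes: 2:P, 3:P, 4:P, 5:t1, 6:t2, 7:tok, 8:tok, 10:tok, 12:tok
edges: (2,5,in); (4,6,in); (5,3,out); (5,4,out); (6,3,out); (7,3,on); (8,3,on); (10,3,on); (12,3,on)


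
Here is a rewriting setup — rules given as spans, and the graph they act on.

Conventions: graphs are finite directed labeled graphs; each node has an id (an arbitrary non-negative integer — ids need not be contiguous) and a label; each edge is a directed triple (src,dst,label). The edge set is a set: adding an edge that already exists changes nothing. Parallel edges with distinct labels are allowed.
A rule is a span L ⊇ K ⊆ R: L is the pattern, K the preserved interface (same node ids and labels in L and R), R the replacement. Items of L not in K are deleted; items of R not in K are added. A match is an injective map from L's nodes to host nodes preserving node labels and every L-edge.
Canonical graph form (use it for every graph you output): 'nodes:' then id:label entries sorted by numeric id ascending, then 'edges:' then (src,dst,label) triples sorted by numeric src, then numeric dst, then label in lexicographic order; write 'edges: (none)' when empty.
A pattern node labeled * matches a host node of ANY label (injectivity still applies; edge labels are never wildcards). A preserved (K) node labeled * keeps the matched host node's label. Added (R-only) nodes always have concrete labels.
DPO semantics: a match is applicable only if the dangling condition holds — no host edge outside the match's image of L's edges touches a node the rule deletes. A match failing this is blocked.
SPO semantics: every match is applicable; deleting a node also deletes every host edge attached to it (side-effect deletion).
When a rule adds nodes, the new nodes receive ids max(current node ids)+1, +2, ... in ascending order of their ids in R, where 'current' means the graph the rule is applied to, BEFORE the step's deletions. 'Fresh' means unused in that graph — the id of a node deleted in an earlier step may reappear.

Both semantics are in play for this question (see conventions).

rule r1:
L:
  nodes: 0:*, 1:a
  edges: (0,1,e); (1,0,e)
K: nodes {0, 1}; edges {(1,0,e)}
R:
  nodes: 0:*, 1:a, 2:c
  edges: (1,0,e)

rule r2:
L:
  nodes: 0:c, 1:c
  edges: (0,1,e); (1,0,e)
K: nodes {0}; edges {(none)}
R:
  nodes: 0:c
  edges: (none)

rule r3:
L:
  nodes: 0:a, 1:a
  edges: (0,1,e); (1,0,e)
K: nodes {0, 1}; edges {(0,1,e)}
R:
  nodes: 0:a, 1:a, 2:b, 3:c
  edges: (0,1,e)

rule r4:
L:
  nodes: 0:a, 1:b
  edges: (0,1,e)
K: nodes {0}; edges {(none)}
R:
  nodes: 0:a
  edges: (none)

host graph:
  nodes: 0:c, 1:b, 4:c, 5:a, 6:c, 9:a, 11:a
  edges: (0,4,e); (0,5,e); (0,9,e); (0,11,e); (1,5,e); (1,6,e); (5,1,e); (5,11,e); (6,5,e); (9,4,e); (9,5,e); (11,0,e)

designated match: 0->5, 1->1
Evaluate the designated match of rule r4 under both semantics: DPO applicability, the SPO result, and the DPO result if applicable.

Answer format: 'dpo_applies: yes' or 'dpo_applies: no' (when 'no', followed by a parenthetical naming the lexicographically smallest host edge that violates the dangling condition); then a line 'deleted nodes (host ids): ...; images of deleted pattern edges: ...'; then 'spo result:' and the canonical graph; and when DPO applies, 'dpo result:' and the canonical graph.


dpo_applies: no
(the rule deletes node 1, which keeps host edge (1,5,e) outside the match image — the dangling condition fails, DPO blocks; SPO proceeds and side-deletes such edges)
deleted nodes (host ids): 1; images of deleted pattern edges: (5,1,e)
spo result:
nodes: 0:c, 4:c, 5:a, 6:c, 9:a, 11:a
edges: (0,4,e); (0,5,e); (0,9,e); (0,11,e); (5,11,e); (6,5,e); (9,4,e); (9,5,e); (11,0,e)


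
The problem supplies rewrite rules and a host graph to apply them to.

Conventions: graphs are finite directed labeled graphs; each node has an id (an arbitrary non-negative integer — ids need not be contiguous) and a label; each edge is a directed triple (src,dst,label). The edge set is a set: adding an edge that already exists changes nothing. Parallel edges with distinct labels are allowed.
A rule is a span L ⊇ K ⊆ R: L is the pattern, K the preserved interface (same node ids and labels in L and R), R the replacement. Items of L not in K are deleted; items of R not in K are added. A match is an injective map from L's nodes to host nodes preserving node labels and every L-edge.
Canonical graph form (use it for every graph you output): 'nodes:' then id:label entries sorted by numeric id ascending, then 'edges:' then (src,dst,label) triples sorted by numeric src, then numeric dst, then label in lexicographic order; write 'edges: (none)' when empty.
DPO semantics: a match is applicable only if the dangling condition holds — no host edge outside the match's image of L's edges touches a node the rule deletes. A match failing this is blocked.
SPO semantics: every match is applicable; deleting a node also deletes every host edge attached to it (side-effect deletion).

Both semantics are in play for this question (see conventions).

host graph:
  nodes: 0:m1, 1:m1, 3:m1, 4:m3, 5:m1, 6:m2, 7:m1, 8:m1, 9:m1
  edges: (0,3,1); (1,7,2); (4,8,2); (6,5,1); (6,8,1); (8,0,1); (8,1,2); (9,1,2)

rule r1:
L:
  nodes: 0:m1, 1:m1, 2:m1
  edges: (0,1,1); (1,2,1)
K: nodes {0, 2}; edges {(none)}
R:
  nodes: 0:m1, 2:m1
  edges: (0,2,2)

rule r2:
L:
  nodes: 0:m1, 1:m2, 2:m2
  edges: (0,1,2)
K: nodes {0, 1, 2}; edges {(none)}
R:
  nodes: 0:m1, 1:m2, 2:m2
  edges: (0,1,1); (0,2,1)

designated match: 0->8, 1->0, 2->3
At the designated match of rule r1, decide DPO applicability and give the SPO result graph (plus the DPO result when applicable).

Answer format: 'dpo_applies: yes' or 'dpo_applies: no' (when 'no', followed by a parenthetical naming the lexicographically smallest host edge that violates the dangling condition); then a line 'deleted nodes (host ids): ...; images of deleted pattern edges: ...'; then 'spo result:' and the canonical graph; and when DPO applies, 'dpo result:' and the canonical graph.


dpo_applies: yes
deleted nodes (host ids): 0; images of deleted pattern edges: (0,3,1); (8,0,1)
spo result:
nodes: 1:m1, 3:m1, 4:m3, 5:m1, 6:m2, 7:m1, 8:m1, 9:m1
edges: (1,7,2); (4,8,2); (6,5,1); (6,8,1); (8,1,2); (8,3,2); (9,1,2)
dpo result:
nodes: 1:m1, 3:m1, 4:m3, 5:m1, 6:m2, 7:m1, 8:m1, 9:m1
edges: (1,7,2); (4,8,2); (6,5,1); (6,8,1); (8,1,2); (8,3,2); (9,1,2)


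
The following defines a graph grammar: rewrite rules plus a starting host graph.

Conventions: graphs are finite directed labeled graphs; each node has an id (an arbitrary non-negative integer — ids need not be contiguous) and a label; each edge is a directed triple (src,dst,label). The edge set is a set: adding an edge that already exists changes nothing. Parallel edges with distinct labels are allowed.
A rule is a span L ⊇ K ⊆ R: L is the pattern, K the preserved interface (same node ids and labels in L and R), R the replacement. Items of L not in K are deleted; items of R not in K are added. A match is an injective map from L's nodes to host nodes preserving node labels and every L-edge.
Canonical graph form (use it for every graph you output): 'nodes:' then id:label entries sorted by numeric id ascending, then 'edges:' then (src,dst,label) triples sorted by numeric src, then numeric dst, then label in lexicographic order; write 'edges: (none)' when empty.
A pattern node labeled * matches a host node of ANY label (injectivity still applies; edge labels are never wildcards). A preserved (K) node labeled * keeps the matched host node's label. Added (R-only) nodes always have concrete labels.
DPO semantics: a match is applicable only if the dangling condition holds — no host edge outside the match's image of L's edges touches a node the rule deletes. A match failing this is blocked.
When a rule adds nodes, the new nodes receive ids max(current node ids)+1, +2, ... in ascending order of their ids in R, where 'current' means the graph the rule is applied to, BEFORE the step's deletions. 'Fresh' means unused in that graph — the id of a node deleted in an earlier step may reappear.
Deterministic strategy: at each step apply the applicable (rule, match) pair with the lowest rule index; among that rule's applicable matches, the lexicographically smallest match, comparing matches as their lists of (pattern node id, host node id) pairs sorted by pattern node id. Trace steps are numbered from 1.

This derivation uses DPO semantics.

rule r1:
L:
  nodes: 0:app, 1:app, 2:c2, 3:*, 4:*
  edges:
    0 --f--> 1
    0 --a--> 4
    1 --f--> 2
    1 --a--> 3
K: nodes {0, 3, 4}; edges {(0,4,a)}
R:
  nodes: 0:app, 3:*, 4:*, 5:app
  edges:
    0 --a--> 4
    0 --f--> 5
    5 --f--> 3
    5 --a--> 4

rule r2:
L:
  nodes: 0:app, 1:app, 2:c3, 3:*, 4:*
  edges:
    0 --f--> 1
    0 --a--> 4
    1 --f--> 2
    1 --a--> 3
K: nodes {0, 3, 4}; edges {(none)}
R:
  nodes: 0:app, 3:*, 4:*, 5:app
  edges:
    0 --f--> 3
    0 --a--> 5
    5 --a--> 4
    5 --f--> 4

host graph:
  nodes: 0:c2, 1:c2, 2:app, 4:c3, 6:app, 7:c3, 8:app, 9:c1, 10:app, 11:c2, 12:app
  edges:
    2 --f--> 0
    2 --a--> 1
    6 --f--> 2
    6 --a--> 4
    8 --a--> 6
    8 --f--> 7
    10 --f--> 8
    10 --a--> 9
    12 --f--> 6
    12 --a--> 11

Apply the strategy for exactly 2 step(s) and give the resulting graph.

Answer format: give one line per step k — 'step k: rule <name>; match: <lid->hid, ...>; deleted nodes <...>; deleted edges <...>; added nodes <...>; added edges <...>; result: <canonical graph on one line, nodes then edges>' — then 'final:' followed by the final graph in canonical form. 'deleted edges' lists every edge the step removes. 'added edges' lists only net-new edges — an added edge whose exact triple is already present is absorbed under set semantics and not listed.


step 1: rule r1; match: 0->6, 1->2, 2->0, 3->1, 4->4; deleted nodes 0, 2; deleted edges (2,0,f); (2,1,a); (6,2,f); added nodes 13; added edges (6,13,f); (13,1,f); (13,4,a); result: nodes: 1:c2, 4:c3, 6:app, 7:c3, 8:app, 9:c1, 10:app, 11:c2, 12:app, 13:app edges: (6,4,a); (6,13,f); (8,6,a); (8,7,f); (10,8,f); (10,9,a); (12,6,f); (12,11,a); (13,1,f); (13,4,a)
step 2: rule r2; match: 0->10, 1->8, 2->7, 3->6, 4->9; deleted nodes 7, 8; deleted edges (8,6,a); (8,7,f); (10,8,f); (10,9,a); added nodes 14; added edges (10,6,f); (10,14,a); (14,9,a); (14,9,f); result: nodes: 1:c2, 4:c3, 6:app, 9:c1, 10:app, 11:c2, 12:app, 13:app, 14:app edges: (6,4,a); (6,13,f); (10,6,f); (10,14,a); (12,6,f); (12,11,a); (13,1,f); (13,4,a); (14,9,a); (14,9,f)
final:
nodes: 1:c2, 4:c3, 6:app, 9:c1, 10:app, 11:c2, 12:app, 13:app, 14:app
edges: (6,4,a); (6,13,f); (10,6,f); (10,14,a); (12,6,f); (12,11,a); (13,1,f); (13,4,a); (14,9,a); (14,9,f)


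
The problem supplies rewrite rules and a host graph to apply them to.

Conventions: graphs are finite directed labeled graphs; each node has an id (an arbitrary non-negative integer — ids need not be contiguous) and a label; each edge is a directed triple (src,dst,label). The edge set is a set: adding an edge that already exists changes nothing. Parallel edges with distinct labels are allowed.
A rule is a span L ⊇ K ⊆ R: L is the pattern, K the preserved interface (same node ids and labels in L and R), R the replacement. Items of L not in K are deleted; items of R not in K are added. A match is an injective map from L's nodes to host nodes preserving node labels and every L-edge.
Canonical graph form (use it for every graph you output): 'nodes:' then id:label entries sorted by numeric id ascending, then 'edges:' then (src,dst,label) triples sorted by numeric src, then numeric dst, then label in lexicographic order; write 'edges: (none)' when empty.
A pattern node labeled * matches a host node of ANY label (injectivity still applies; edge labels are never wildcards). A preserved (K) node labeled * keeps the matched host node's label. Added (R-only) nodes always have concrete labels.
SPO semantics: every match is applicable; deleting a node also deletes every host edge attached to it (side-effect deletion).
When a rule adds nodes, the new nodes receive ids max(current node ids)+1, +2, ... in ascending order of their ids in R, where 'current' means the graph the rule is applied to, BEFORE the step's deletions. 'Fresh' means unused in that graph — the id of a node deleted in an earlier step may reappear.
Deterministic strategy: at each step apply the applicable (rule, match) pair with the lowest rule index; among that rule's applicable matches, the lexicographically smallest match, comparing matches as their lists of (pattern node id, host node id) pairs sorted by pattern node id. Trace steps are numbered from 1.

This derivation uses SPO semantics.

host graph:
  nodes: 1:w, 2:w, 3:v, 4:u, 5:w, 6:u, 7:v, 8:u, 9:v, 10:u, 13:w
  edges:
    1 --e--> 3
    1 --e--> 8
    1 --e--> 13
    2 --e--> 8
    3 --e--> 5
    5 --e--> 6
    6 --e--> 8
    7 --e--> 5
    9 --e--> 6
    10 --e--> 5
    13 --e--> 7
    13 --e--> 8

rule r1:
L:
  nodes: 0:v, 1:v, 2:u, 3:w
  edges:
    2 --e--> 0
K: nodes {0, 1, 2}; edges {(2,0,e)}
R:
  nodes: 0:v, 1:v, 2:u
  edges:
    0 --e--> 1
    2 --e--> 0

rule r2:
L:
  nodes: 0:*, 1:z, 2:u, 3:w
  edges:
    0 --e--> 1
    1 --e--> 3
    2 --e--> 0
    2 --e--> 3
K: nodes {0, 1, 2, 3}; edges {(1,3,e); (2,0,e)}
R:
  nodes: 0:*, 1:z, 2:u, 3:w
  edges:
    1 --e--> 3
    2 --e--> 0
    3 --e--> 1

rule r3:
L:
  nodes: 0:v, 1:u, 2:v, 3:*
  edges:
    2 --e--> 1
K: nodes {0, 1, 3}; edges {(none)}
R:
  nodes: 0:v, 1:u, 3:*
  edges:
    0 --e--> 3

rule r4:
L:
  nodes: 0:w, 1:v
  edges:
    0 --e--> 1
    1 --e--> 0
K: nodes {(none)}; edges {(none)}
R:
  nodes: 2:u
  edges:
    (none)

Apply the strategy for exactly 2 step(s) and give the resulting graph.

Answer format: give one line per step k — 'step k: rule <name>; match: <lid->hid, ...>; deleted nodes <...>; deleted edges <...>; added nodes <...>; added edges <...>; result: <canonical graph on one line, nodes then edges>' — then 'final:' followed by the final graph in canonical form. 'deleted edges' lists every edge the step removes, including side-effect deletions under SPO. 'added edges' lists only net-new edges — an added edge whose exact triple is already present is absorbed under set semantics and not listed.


step 1: rule r3; match: 0->3, 1->6, 2->9, 3->1; deleted nodes 9; deleted edges (9,6,e); added nodes (none); added edges (3,1,e); result: nodes: 1:w, 2:w, 3:v, 4:u, 5:w, 6:u, 7:v, 8:u, 10:u, 13:w edges: (1,3,e); (1,8,e); (1,13,e); (2,8,e); (3,1,e); (3,5,e); (5,6,e); (6,8,e); (7,5,e); (10,5,e); (13,7,e); (13,8,e)
step 2: rule r4; match: 0->1, 1->3; deleted nodes 1, 3; deleted edges (1,3,e); (1,8,e); (1,13,e); (3,1,e); (3,5,e); added nodes 14; added edges (none); result: nodes: 2:w, 4:u, 5:w, 6:u, 7:v, 8:u, 10:u, 13:w, 14:u edges: (2,8,e); (5,6,e); (6,8,e); (7,5,e); (10,5,e); (13,7,e); (13,8,e)
final:
nodes: 2:w, 4:u, 5:w, 6:u, 7:v, 8:u, 10:u, 13:w, 14:u
edges: (2,8,e); (5,6,e); (6,8,e); (7,5,e); (10,5,e); (13,7,e); (13,8,e)


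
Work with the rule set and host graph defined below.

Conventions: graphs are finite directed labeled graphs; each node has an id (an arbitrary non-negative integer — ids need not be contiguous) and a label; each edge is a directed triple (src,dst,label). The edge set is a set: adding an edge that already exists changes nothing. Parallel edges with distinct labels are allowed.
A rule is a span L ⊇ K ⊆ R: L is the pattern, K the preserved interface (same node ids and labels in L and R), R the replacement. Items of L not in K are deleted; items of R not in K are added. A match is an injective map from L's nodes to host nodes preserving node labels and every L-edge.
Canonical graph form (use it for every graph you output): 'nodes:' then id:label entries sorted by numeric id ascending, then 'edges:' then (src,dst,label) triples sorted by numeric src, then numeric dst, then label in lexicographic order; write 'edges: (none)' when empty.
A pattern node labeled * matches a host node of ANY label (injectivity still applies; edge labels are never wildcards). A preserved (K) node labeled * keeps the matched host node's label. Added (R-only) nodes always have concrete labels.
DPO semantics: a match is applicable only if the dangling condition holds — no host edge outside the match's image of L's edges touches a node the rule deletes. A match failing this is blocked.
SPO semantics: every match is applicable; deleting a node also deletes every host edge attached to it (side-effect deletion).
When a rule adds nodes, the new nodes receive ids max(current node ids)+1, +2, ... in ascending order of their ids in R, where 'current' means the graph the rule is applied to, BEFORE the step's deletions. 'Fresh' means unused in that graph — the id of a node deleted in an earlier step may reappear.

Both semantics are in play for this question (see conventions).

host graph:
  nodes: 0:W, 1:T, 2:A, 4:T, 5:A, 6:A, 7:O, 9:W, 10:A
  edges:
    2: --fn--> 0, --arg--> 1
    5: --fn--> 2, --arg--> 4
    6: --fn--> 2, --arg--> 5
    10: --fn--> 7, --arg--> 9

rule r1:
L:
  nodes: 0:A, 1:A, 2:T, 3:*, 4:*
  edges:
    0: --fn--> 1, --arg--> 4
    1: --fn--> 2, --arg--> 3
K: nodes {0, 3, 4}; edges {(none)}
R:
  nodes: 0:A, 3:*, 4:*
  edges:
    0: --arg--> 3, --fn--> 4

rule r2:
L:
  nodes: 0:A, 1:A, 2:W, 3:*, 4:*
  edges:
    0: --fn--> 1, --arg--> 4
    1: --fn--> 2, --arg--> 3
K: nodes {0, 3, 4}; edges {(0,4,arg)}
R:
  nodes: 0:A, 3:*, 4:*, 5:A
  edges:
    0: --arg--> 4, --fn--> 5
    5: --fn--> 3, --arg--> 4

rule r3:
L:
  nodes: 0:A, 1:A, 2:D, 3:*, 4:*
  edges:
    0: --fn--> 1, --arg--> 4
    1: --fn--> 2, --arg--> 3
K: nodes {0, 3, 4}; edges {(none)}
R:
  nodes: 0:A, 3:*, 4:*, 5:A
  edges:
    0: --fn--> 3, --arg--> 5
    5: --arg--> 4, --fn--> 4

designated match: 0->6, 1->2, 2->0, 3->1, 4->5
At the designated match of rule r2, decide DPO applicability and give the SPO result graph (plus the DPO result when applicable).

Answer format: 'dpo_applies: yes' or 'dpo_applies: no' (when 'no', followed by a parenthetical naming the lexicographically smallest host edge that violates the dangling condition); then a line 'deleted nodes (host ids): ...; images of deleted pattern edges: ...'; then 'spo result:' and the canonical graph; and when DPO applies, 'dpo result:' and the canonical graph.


dpo_applies: no
(the rule deletes node 2, which keeps host edge (5,2,fn) outside the match image — the dangling condition fails, DPO blocks; SPO proceeds and side-deletes such edges)
deleted nodes (host ids): 0, 2; images of deleted pattern edges: (2,0,fn); (2,1,arg); (6,2,fn)
spo result:
nodes: 1:T, 4:T, 5:A, 6:A, 7:O, 9:W, 10:A, 11:A
edges: (5,4,arg); (6,5,arg); (6,11,fn); (10,7,fn); (10,9,arg); (11,1,fn); (11,5,arg)


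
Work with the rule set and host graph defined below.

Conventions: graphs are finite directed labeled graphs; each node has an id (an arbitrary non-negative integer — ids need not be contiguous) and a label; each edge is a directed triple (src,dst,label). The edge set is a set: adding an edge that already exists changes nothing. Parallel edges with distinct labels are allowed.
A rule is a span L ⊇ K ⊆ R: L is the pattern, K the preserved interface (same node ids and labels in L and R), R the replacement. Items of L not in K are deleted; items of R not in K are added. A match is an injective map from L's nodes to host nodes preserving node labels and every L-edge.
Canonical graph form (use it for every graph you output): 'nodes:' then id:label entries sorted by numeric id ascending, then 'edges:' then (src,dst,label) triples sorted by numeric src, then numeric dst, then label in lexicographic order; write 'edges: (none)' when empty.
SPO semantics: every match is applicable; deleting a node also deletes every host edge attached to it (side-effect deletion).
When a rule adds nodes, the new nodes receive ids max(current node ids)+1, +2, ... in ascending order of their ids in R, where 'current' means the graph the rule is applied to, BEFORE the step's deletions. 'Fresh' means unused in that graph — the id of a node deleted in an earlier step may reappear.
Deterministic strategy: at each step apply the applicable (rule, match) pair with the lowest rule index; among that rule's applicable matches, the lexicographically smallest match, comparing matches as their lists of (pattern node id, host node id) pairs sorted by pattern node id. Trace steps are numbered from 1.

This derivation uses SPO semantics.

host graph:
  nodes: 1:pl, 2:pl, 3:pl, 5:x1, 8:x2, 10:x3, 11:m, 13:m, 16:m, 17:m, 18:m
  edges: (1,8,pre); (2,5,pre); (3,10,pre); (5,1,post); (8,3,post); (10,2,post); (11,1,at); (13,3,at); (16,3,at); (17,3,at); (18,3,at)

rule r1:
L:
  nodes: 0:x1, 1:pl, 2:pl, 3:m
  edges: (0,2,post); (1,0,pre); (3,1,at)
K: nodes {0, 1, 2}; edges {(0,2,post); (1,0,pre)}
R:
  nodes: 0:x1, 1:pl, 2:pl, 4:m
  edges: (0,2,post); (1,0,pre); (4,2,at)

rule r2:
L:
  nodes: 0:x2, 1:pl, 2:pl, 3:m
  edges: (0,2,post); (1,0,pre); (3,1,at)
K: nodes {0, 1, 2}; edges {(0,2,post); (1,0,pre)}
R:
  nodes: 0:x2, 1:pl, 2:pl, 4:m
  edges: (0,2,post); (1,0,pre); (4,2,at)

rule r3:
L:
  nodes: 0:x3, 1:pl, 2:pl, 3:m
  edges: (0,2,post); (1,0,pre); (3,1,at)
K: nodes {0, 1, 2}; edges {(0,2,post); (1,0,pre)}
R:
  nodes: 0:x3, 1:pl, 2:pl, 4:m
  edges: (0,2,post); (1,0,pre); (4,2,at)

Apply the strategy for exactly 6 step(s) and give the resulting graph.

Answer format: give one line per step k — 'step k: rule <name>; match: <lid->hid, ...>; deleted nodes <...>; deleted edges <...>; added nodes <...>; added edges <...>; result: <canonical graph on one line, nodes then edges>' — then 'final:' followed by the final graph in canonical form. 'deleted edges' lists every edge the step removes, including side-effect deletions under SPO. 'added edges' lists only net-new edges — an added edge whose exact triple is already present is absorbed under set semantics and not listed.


step 1: rule r2; match: 0->8, 1->1, 2->3, 3->11; deleted nodes 11; deleted edges (11,1,at); added nodes 19; added edges (19,3,at); result: nodes: 1:pl, 2:pl, 3:pl, 5:x1, 8:x2, 10:x3, 13:m, 16:m, 17:m, 18:m, 19:m edges: (1,8,pre); (2,5,pre); (3,10,pre); (5,1,post); (8,3,post); (10,2,post); (13,3,at); (16,3,at); (17,3,at); (18,3,at); (19,3,at)
step 2: rule r3; match: 0->10, 1->3, 2->2, 3->13; deleted nodes 13; deleted edges (13,3,at); added nodes 20; added edges (20,2,at); result: nodes: 1:pl, 2:pl, 3:pl, 5:x1, 8:x2, 10:x3, 16:m, 17:m, 18:m, 19:m, 20:m edges: (1,8,pre); (2,5,pre); (3,10,pre); (5,1,post); (8,3,post); (10,2,post); (16,3,at); (17,3,at); (18,3,at); (19,3,at); (20,2,at)
step 3: rule r1; match: 0->5, 1->2, 2->1, 3->20; deleted nodes 20; deleted edges (20,2,at); added nodes 21; added edges (21,1,at); result: nodes: 1:pl, 2:pl, 3:pl, 5:x1, 8:x2, 10:x3, 16:m, 17:m, 18:m, 19:m, 21:m edges: (1,8,pre); (2,5,pre); (3,10,pre); (5,1,post); (8,3,post); (10,2,post); (16,3,at); (17,3,at); (18,3,at); (19,3,at); (21,1,at)
step 4: rule r2; match: 0->8, 1->1, 2->3, 3->21; deleted nodes 21; deleted edges (21,1,at); added nodes 22; added edges (22,3,at); result: nodes: 1:pl, 2:pl, 3:pl, 5:x1, 8:x2, 10:x3, 16:m, 17:m, 18:m, 19:m, 22:m edges: (1,8,pre); (2,5,pre); (3,10,pre); (5,1,post); (8,3,post); (10,2,post); (16,3,at); (17,3,at); (18,3,at); (19,3,at); (22,3,at)
step 5: rule r3; match: 0->10, 1->3, 2->2, 3->16; deleted nodes 16; deleted edges (16,3,at); added nodes 23; added edges (23,2,at); result: nodes: 1:pl, 2:pl, 3:pl, 5:x1, 8:x2, 10:x3, 17:m, 18:m, 19:m, 22:m, 23:m edges: (1,8,pre); (2,5,pre); (3,10,pre); (5,1,post); (8,3,post); (10,2,post); (17,3,at); (18,3,at); (19,3,at); (22,3,at); (23,2,at)
step 6: rule r1; match: 0->5, 1->2, 2->1, 3->23; deleted nodes 23; deleted edges (23,2,at); added nodes 24; added edges (24,1,at); result: nodes: 1:pl, 2:pl, 3:pl, 5:x1, 8:x2, 10:x3, 17:m, 18:m, 19:m, 22:m, 24:m edges: (1,8,pre); (2,5,pre); (3,10,pre); (5,1,post); (8,3,post); (10,2,post); (17,3,at); (18,3,at); (19,3,at); (22,3,at); (24,1,at)
final:
nodes: 1:pl, 2:pl, 3:pl, 5:x1, 8:x2, 10:x3, 17:m, 18:m, 19:m, 22:m, 24:m
edges: (1,8,pre); (2,5,pre); (3,10,pre); (5,1,post); (8,3,post); (10,2,post); (17,3,at); (18,3,at); (19,3,at); (22,3,at); (24,1,at)


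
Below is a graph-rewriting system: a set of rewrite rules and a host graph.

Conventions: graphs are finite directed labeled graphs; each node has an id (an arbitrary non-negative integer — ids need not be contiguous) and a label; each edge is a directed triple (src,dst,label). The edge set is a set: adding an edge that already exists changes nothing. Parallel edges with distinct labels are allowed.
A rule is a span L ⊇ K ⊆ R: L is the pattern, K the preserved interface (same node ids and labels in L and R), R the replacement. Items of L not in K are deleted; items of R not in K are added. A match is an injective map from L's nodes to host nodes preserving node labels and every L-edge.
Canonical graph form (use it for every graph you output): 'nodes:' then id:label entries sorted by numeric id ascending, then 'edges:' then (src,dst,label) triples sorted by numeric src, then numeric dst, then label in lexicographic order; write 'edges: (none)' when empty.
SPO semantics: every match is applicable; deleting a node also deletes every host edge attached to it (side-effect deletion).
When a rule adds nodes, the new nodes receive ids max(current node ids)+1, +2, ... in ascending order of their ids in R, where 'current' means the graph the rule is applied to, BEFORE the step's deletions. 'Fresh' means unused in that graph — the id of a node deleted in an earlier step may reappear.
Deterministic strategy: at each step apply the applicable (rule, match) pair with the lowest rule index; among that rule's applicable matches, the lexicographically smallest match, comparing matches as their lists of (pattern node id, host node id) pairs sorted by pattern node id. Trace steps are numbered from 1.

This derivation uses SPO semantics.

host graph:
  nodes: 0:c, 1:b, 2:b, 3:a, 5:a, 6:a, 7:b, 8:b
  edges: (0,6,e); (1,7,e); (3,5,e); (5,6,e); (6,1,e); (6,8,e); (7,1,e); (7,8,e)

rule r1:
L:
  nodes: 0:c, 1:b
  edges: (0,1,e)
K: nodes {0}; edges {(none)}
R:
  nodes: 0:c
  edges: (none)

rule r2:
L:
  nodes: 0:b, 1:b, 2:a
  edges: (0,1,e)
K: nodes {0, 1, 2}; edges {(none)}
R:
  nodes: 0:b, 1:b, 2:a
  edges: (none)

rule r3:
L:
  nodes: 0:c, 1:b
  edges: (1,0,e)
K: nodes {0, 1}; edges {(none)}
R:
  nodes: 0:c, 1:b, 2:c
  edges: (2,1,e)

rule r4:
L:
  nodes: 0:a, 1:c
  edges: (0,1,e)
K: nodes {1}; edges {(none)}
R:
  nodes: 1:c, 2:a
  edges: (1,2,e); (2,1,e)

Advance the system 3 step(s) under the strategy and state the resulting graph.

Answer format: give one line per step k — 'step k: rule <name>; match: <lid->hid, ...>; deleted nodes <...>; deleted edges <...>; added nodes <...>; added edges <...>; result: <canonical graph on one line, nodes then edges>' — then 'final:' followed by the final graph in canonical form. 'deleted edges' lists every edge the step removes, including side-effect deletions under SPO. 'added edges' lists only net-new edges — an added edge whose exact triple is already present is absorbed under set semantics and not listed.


step 1: rule r2; match: 0->1, 1->7, 2->3; deleted nodes (none); deleted edges (1,7,e); added nodes (none); added edges (none); result: nodes: 0:c, 1:b, 2:b, 3:a, 5:a, 6:a, 7:b, 8:b edges: (0,6,e); (3,5,e); (5,6,e); (6,1,e); (6,8,e); (7,1,e); (7,8,e)
step 2: rule r2; match: 0->7, 1->1, 2->3; deleted nodes (none); deleted edges (7,1,e); added nodes (none); added edges (none); result: nodes: 0:c, 1:b, 2:b, 3:a, 5:a, 6:a, 7:b, 8:b edges: (0,6,e); (3,5,e); (5,6,e); (6,1,e); (6,8,e); (7,8,e)
step 3: rule r2; match: 0->7, 1->8, 2->3; deleted nodes (none); deleted edges (7,8,e); added nodes (none); added edges (none); result: nodes: 0:c, 1:b, 2:b, 3:a, 5:a, 6:a, 7:b, 8:b edges: (0,6,e); (3,5,e); (5,6,e); (6,1,e); (6,8,e)
final:
nodes: 0:c, 1:b, 2:b, 3:a, 5:a, 6:a, 7:b, 8:b
edges: (0,6,e); (3,5,e); (5,6,e); (6,1,e); (6,8,e)


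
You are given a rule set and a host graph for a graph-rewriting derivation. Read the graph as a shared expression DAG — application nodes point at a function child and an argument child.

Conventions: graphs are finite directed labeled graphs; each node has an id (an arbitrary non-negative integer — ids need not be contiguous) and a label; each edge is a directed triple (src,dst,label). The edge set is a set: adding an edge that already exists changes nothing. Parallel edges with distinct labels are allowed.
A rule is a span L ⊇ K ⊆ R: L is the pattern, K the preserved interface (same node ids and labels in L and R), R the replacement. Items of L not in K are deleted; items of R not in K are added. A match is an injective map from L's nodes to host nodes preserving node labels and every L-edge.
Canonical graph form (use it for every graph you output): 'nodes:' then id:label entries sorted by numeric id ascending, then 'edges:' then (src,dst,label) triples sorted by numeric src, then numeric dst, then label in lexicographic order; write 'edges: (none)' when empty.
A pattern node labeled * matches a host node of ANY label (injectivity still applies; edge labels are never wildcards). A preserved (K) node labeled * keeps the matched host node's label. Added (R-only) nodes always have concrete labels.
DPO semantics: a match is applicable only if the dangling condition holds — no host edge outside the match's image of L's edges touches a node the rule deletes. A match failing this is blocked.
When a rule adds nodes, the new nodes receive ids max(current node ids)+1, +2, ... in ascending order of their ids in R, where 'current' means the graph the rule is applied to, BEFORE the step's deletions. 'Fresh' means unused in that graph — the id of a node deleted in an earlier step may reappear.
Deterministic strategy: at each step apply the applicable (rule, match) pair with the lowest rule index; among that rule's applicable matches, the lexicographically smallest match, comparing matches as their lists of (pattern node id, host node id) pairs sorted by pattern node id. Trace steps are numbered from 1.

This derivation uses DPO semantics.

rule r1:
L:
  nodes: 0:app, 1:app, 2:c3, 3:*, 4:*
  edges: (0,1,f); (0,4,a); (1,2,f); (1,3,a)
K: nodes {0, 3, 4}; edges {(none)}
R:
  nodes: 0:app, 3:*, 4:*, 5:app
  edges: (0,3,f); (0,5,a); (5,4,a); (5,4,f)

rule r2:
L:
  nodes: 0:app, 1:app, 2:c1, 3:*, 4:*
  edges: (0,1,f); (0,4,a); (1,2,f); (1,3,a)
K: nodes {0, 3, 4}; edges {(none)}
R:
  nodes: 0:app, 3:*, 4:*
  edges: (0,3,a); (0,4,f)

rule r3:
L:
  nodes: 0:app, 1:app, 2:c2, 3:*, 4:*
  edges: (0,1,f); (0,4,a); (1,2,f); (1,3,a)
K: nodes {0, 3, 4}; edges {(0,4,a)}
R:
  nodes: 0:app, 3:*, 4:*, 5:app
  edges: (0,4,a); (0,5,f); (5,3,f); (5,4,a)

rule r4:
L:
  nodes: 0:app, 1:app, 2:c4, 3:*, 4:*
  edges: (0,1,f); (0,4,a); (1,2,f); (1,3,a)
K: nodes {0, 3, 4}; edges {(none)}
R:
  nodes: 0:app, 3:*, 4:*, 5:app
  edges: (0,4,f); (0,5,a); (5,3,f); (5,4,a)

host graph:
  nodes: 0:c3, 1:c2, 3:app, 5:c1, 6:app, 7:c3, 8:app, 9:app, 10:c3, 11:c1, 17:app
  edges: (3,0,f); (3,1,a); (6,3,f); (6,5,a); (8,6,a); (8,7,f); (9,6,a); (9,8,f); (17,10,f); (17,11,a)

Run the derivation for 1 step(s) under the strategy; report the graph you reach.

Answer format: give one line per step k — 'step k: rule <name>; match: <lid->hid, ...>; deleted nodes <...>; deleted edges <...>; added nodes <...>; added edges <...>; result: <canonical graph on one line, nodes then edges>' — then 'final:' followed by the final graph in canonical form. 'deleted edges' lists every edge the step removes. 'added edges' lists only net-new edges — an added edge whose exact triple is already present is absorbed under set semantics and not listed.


step 1: rule r1; match: 0->6, 1->3, 2->0, 3->1, 4->5; deleted nodes 0, 3; deleted edges (3,0,f); (3,1,a); (6,3,f); (6,5,a); added nodes 18; added edges (6,1,f); (6,18,a); (18,5,a); (18,5,f); result: nodes: 1:c2, 5:c1, 6:app, 7:c3, 8:app, 9:app, 10:c3, 11:c1, 17:app, 18:app edges: (6,1,f); (6,18,a); (8,6,a); (8,7,f); (9,6,a); (9,8,f); (17,10,f); (17,11,a); (18,5,a); (18,5,f)
final:
nodes: 1:c2, 5:c1, 6:app, 7:c3, 8:app, 9:app, 10:c3, 11:c1, 17:app, 18:app
edges: (6,1,f); (6,18,a); (8,6,a); (8,7,f); (9,6,a); (9,8,f); (17,10,f); (17,11,a); (18,5,a); (18,5,f)


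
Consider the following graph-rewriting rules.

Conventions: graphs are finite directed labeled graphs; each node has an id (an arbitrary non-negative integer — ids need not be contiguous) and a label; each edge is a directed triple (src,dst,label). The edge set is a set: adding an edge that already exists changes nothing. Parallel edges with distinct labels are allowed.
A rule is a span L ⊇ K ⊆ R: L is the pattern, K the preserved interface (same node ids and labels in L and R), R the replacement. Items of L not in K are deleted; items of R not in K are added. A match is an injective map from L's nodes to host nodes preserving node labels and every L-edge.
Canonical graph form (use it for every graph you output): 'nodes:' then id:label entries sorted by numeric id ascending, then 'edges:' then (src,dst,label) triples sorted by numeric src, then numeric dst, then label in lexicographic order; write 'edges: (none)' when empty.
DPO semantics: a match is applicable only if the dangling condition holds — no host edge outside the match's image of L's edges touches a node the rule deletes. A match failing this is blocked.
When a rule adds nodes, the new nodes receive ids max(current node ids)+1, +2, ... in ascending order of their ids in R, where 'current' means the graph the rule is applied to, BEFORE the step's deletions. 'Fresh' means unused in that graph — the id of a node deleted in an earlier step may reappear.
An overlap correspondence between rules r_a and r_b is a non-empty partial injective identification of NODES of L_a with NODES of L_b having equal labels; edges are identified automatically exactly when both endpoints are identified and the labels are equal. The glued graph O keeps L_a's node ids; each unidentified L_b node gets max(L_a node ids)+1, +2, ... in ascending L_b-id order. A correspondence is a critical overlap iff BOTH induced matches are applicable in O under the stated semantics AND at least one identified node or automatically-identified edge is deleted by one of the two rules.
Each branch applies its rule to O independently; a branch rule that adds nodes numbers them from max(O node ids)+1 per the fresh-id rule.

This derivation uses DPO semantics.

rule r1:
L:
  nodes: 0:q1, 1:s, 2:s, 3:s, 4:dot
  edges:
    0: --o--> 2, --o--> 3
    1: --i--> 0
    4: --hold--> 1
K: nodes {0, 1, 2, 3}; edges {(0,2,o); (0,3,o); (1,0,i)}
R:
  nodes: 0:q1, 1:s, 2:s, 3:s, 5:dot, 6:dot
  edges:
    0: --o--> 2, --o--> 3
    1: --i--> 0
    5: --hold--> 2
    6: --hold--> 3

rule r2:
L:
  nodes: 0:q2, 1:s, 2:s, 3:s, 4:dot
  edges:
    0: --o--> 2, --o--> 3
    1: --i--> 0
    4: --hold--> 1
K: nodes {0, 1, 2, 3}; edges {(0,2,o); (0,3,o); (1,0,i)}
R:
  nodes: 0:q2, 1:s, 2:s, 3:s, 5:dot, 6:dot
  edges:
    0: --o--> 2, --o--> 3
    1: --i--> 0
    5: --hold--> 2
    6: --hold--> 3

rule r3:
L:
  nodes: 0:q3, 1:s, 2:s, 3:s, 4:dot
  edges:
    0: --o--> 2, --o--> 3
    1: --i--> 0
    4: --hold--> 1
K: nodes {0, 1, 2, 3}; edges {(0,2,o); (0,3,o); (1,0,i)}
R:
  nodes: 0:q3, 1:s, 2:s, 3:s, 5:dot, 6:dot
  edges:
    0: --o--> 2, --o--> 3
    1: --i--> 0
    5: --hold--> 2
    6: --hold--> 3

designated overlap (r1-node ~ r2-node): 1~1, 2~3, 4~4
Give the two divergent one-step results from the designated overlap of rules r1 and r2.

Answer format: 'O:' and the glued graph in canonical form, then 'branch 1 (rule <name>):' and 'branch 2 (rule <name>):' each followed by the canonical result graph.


O:
nodes: 0:q1, 1:s, 2:s, 3:s, 4:dot, 5:q2, 6:s
edges: (0,2,o); (0,3,o); (1,0,i); (1,5,i); (4,1,hold); (5,2,o); (5,6,o)
branch 1 (rule r1):
nodes: 0:q1, 1:s, 2:s, 3:s, 5:q2, 6:s, 7:dot, 8:dot
edges: (0,2,o); (0,3,o); (1,0,i); (1,5,i); (5,2,o); (5,6,o); (7,2,hold); (8,3,hold)
branch 2 (rule r2):
nodes: 0:q1, 1:s, 2:s, 3:s, 5:q2, 6:s, 7:dot, 8:dot
edges: (0,2,o); (0,3,o); (1,0,i); (1,5,i); (5,2,o); (5,6,o); (7,6,hold); (8,2,hold)
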